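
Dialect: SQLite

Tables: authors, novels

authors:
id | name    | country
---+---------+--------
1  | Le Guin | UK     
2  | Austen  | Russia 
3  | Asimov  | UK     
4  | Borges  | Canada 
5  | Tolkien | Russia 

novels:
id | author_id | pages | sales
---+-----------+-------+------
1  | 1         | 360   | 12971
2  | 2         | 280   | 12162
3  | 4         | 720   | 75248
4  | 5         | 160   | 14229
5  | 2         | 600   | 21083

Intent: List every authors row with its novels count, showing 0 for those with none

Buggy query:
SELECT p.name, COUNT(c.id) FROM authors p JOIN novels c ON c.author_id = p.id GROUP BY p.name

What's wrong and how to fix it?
Bug: An inner join excludes parents with zero children

Fix: Switch to LEFT JOIN to retain unmatched parent rows

Corrected query:
SELECT p.name, COUNT(c.id) FROM authors p LEFT JOIN novels c ON c.author_id = p.id GROUP BY p.name

Result:
name    | COUNT(c.id)
--------+------------
Asimov  | 0          
Austen  | 2          
Borges  | 1          
Le Guin | 1          
Tolkien | 1          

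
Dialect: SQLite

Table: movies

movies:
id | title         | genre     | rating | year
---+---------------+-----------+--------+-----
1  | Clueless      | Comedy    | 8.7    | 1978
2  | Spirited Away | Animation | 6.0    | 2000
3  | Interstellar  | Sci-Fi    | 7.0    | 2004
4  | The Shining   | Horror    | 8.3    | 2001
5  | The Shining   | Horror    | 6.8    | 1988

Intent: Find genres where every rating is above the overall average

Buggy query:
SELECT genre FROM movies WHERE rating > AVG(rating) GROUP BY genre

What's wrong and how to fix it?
Bug: WHERE evaluates per row before aggregation, so AVG() is unavailable

Fix: Use a subquery for AVG and a HAVING MIN(...) filter so the condition holds for every row in the group

Corrected query:
SELECT genre FROM movies GROUP BY genre HAVING MIN(rating) > (SELECT AVG(rating) FROM movies)

Result:
genre 
------
Comedy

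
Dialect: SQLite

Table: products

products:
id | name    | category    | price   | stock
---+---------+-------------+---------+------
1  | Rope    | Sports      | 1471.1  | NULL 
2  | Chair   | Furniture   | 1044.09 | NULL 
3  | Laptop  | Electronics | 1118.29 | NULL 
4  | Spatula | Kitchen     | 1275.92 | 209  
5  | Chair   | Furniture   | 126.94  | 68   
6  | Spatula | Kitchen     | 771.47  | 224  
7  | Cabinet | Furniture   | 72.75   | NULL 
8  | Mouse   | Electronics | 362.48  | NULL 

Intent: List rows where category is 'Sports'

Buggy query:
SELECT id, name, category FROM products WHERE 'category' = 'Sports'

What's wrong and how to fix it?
Bug: Single quotes denote string literals in SQL; the column name is being compared as a constant string

Fix: Remove the quotes around the column name (or use double quotes for an identifier)

Corrected query:
SELECT id, name, category FROM products WHERE category = 'Sports'

Result:
id | name | category
---+------+---------
1  | Rope | Sports  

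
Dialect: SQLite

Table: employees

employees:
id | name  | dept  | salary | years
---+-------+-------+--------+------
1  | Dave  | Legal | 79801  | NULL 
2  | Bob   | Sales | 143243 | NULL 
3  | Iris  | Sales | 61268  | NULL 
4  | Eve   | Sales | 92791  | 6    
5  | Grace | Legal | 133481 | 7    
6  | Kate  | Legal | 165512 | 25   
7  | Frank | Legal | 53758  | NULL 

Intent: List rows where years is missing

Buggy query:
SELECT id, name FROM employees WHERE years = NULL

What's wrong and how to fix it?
Bug: Comparing to NULL with '=' never matches; NULL = NULL is unknown, not true

Fix: Use IS NULL to test for NULL

Corrected query:
SELECT id, name FROM employees WHERE years IS NULL

Result:
id | name 
---+------
1  | Dave 
2  | Bob  
3  | Iris 
7  | Frank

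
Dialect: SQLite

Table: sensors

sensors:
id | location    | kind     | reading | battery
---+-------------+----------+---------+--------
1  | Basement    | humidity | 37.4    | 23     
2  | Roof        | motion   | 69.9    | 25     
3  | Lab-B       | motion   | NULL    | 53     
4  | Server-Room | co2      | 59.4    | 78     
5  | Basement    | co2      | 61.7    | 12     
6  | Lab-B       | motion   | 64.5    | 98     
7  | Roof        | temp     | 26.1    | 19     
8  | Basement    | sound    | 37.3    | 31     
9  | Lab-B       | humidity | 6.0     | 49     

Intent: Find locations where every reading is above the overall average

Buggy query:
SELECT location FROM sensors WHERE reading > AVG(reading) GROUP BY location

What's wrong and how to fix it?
Bug: WHERE evaluates per row before aggregation, so AVG() is unavailable

Fix: Use a subquery for AVG and a HAVING MIN(...) filter so the condition holds for every row in the group

Corrected query:
SELECT location FROM sensors GROUP BY location HAVING MIN(reading) > (SELECT AVG(reading) FROM sensors)

Result:
location   
-----------
Server-Room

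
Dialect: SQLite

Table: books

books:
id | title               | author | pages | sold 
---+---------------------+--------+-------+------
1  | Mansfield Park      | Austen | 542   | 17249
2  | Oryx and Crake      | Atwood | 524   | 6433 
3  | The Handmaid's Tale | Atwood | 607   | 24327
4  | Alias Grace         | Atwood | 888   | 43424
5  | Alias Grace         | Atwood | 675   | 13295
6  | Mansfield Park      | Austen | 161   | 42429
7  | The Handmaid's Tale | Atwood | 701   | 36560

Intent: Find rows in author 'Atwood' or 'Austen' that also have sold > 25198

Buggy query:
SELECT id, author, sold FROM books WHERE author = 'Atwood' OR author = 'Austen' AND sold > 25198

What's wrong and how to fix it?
Bug: AND binds tighter than OR, so this parses as author = 'Atwood' OR (author = 'Austen' AND sold > 25198)

Fix: Group the OR with parentheses (or use IN), then AND the threshold

Corrected query:
SELECT id, author, sold FROM books WHERE (author = 'Atwood' OR author = 'Austen') AND sold > 25198

Result:
id | author | sold 
---+--------+------
4  | Atwood | 43424
6  | Austen | 42429
7  | Atwood | 36560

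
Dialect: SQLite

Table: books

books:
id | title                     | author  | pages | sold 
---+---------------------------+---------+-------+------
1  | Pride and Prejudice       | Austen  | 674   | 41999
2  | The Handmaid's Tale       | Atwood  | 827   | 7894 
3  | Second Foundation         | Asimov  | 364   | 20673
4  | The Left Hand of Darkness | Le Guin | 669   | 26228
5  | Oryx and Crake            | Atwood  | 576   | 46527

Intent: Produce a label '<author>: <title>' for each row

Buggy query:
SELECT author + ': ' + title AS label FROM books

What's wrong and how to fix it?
Bug: '+' is numeric addition; on text columns SQLite converts them to 0 instead of concatenating

Fix: Use the || operator for string concatenation

Corrected query:
SELECT author || ': ' || title AS label FROM books

Result:
label                             
----------------------------------
Austen: Pride and Prejudice       
Atwood: The Handmaid's Tale       
Asimov: Second Foundation         
Le Guin: The Left Hand of Darkness
Atwood: Oryx and Crake            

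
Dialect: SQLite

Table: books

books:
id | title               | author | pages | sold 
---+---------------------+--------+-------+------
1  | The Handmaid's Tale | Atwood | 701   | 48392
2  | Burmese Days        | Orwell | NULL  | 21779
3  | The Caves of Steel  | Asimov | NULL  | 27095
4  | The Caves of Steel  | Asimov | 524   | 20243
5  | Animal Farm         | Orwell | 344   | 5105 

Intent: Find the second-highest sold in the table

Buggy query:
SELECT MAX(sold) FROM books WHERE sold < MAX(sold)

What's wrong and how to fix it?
Bug: The inner MAX is an aggregate inside WHERE, which is not allowed

Fix: Compute the overall MAX in a subquery, then take MAX of rows below it

Corrected query:
SELECT MAX(sold) FROM books WHERE sold < (SELECT MAX(sold) FROM books)

Result:
MAX(sold)
---------
27095    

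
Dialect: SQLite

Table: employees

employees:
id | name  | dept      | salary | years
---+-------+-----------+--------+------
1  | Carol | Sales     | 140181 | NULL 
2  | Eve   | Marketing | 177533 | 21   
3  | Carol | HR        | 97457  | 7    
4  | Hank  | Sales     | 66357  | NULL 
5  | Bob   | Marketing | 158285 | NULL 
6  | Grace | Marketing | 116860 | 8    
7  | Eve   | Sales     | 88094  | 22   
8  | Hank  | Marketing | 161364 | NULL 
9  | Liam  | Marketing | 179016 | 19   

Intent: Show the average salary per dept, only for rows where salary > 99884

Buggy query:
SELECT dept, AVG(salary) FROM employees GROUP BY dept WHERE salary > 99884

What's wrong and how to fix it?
Bug: WHERE cannot follow GROUP BY

Fix: Place WHERE between FROM and GROUP BY

Corrected query:
SELECT dept, AVG(salary) FROM employees WHERE salary > 99884 GROUP BY dept

Result:
dept      | AVG(salary)
----------+------------
Marketing | 158611.6   
Sales     | 140181     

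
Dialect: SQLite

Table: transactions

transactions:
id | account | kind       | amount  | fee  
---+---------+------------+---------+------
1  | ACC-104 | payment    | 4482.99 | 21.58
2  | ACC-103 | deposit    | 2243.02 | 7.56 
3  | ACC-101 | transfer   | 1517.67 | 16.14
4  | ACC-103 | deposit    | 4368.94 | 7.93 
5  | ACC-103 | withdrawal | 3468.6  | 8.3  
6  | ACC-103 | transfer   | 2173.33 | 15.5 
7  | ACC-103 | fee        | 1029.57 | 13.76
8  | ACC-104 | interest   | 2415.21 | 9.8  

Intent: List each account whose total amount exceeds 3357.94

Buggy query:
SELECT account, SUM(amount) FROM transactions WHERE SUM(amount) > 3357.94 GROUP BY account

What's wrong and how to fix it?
Bug: Aggregate functions cannot appear in a WHERE clause

Fix: Move the aggregate condition to a HAVING clause

Corrected query:
SELECT account, SUM(amount) FROM transactions GROUP BY account HAVING SUM(amount) > 3357.94

Result:
account | SUM(amount)
--------+------------
ACC-103 | 13283.46   
ACC-104 | 6898.2     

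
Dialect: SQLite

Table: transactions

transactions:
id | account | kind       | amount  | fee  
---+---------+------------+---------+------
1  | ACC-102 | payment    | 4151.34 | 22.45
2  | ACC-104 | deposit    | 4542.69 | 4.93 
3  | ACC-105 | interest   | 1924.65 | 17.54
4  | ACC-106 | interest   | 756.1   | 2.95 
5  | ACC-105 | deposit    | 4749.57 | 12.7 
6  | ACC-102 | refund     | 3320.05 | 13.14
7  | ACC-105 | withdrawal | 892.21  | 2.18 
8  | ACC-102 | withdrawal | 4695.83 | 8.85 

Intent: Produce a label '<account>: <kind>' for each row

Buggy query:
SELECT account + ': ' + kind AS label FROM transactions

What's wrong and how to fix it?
Bug: SQLite uses || for string concatenation; + coerces text to numbers (yielding 0)

Fix: Use the || operator for string concatenation

Corrected query:
SELECT account || ': ' || kind AS label FROM transactions

Result:
label              
-------------------
ACC-102: payment   
ACC-104: deposit   
ACC-105: interest  
ACC-106: interest  
ACC-105: deposit   
ACC-102: refund    
ACC-105: withdrawal
ACC-102: withdrawal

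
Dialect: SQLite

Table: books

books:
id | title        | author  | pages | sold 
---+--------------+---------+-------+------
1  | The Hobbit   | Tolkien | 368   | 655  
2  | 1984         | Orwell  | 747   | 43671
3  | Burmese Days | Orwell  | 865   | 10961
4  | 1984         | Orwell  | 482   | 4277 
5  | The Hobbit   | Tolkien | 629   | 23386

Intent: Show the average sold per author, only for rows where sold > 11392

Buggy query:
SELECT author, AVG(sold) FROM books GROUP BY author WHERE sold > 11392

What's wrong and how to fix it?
Bug: WHERE cannot follow GROUP BY

Fix: Place WHERE between FROM and GROUP BY

Corrected query:
SELECT author, AVG(sold) FROM books WHERE sold > 11392 GROUP BY author

Result:
author  | AVG(sold)
--------+----------
Orwell  | 43671    
Tolkien | 23386    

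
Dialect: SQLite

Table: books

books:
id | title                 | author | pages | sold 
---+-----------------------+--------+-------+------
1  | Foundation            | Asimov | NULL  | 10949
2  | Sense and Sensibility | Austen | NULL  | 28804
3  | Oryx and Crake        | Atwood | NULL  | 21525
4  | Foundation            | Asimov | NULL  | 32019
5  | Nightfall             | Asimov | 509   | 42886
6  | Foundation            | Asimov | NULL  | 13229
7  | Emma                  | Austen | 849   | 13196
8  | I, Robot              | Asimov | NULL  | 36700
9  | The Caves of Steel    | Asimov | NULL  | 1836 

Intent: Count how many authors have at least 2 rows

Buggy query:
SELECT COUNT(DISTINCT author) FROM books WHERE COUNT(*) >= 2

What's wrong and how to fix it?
Bug: WHERE filters individual rows, not groups, so a group-level COUNT is invalid there

Fix: Group first with HAVING COUNT(*) >= 2, then COUNT the resulting groups

Corrected query:
SELECT COUNT(*) FROM (SELECT author FROM books GROUP BY author HAVING COUNT(*) >= 2)

Result:
COUNT(*)
--------
2       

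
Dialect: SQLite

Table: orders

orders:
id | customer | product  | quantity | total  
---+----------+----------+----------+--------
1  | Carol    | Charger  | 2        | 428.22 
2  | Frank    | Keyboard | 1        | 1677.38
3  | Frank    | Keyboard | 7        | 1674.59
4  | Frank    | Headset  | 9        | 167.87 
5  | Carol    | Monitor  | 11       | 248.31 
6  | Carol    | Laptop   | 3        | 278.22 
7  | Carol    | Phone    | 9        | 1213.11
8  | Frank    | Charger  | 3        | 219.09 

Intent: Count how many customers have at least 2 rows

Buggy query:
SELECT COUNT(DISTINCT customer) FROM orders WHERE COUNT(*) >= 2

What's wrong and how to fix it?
Bug: COUNT(*) cannot appear in WHERE; the per-group count doesn't exist yet

Fix: Use a subquery that GROUPs and filters with HAVING, then count its rows

Corrected query:
SELECT COUNT(*) FROM (SELECT customer FROM orders GROUP BY customer HAVING COUNT(*) >= 2)

Result:
COUNT(*)
--------
2       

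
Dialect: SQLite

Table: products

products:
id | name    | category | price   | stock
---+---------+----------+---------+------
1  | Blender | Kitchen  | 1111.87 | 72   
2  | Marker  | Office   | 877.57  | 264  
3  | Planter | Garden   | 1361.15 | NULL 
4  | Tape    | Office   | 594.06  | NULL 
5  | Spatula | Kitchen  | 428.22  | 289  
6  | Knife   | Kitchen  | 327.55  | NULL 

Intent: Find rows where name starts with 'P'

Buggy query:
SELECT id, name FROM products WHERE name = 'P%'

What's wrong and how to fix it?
Bug: '=' compares the literal string including the % character; pattern matching needs LIKE

Fix: Replace '=' with LIKE so 'P%' is treated as a pattern

Corrected query:
SELECT id, name FROM products WHERE name LIKE 'P%'

Result:
id | name   
---+--------
3  | Planter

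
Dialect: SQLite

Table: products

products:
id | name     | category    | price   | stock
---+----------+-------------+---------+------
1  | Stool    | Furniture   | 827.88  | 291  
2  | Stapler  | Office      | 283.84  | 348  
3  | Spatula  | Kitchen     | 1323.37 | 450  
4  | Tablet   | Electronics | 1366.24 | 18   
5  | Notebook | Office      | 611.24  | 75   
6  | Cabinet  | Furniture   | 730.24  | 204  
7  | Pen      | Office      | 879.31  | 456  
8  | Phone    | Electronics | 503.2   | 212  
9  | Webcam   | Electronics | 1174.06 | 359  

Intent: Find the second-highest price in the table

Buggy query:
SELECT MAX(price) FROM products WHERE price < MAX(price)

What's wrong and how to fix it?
Bug: The inner MAX is an aggregate inside WHERE, which is not allowed

Fix: Compute the overall MAX in a subquery, then take MAX of rows below it

Corrected query:
SELECT MAX(price) FROM products WHERE price < (SELECT MAX(price) FROM products)

Result:
MAX(price)
----------
1323.37   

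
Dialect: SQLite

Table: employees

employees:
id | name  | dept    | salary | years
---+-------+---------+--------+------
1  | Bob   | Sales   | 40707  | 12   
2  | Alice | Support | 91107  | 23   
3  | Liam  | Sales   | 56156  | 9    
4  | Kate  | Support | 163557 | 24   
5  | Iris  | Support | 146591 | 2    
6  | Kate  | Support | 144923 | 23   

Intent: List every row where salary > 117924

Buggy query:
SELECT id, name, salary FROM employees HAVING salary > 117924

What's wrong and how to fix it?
Bug: This is a non-aggregate query (no GROUP BY, no aggregates), so in SQLite the HAVING clause is invalid here; a row-level condition belongs in WHERE

Fix: Replace HAVING with WHERE since the condition applies to individual rows

Corrected query:
SELECT id, name, salary FROM employees WHERE salary > 117924

Result:
id | name | salary
---+------+-------
4  | Kate | 163557
5  | Iris | 146591
6  | Kate | 144923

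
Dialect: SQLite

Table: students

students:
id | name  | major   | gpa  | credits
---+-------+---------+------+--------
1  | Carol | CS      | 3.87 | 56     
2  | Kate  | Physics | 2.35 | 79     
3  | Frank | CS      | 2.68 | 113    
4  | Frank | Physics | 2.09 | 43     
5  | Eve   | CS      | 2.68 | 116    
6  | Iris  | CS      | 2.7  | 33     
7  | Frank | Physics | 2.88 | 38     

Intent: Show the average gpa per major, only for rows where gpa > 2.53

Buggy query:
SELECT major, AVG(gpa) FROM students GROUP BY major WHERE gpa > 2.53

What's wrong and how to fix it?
Bug: WHERE cannot follow GROUP BY

Fix: Move the WHERE clause before GROUP BY

Corrected query:
SELECT major, AVG(gpa) FROM students WHERE gpa > 2.53 GROUP BY major

Result:
major   | AVG(gpa)
--------+---------
CS      | 2.9825  
Physics | 2.88    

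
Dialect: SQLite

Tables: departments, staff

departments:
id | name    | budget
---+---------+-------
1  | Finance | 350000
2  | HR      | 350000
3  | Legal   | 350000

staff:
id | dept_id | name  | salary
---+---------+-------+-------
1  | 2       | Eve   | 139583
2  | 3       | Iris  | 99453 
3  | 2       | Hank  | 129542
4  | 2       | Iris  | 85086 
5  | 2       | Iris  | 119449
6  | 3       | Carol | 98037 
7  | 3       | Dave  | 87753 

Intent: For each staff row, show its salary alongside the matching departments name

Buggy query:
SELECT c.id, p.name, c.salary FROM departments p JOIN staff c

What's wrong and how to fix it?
Bug: Missing join condition: each staff row is matched to all departments rows instead of just its own

Fix: Add ON c.dept_id = p.id to the JOIN

Corrected query:
SELECT c.id, p.name, c.salary FROM departments p JOIN staff c ON c.dept_id = p.id

Result:
id | name  | salary
---+-------+-------
1  | HR    | 139583
2  | Legal | 99453 
3  | HR    | 129542
4  | HR    | 85086 
5  | HR    | 119449
6  | Legal | 98037 
7  | Legal | 87753 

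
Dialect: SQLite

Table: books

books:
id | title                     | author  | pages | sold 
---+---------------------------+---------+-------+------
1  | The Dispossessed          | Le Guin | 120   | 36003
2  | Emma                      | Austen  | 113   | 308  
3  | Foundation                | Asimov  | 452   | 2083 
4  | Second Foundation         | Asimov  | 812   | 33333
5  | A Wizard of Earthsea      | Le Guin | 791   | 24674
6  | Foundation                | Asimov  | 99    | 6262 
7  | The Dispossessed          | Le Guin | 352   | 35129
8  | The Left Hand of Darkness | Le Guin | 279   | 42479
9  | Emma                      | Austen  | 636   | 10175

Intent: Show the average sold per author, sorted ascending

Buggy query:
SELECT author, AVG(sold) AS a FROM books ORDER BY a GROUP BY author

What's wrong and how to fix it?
Bug: GROUP BY must precede ORDER BY

Fix: Move ORDER BY to the end, after GROUP BY

Corrected query:
SELECT author, AVG(sold) AS a FROM books GROUP BY author ORDER BY a

Result:
author  | a           
--------+-------------
Austen  | 5241.5      
Asimov  | 13892.666667
Le Guin | 34571.25    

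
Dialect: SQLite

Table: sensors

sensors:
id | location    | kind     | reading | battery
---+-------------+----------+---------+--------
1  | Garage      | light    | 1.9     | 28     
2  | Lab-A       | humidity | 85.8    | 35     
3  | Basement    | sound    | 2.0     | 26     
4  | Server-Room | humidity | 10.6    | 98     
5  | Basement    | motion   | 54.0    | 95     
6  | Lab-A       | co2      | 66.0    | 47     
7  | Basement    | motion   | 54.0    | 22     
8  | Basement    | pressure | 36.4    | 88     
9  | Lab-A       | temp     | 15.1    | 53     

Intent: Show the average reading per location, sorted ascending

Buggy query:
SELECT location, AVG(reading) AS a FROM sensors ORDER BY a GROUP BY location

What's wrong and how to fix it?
Bug: ORDER BY appears before GROUP BY; SQL clause order requires GROUP BY first

Fix: Move ORDER BY to the end, after GROUP BY

Corrected query:
SELECT location, AVG(reading) AS a FROM sensors GROUP BY location ORDER BY a

Result:
location    | a        
------------+----------
Garage      | 1.9      
Server-Room | 10.6     
Basement    | 36.6     
Lab-A       | 55.633333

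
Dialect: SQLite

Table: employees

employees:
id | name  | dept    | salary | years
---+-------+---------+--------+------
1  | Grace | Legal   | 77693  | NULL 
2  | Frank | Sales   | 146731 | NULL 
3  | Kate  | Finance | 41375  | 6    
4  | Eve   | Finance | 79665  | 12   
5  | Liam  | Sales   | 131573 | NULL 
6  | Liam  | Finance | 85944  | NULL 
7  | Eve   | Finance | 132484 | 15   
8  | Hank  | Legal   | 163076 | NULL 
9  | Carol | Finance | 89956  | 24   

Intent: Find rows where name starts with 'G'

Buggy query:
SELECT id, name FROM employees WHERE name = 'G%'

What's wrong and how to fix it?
Bug: Wildcards only work with LIKE; '=' treats '%' as a literal character

Fix: Use LIKE for wildcard pattern matching

Corrected query:
SELECT id, name FROM employees WHERE name LIKE 'G%'

Result:
id | name 
---+------
1  | Grace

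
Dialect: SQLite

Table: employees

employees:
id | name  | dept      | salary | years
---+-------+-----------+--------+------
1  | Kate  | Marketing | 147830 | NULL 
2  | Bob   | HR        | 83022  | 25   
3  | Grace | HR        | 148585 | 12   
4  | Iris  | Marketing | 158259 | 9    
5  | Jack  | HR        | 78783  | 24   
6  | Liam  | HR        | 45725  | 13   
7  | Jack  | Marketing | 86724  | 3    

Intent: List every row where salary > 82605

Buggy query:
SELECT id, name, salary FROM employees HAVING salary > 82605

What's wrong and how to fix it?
Bug: This is a non-aggregate query (no GROUP BY, no aggregates), so in SQLite the HAVING clause is invalid here; a row-level condition belongs in WHERE

Fix: Replace HAVING with WHERE since the condition applies to individual rows

Corrected query:
SELECT id, name, salary FROM employees WHERE salary > 82605

Result:
id | name  | salary
---+-------+-------
1  | Kate  | 147830
2  | Bob   | 83022 
3  | Grace | 148585
4  | Iris  | 158259
7  | Jack  | 86724 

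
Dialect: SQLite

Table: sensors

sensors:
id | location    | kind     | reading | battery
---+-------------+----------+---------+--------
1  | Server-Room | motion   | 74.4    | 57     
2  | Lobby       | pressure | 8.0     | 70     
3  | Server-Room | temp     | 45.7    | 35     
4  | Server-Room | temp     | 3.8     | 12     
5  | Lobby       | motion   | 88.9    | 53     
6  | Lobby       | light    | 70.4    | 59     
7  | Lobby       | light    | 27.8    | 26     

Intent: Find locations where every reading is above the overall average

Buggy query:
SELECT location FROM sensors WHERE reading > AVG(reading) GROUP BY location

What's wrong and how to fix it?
Bug: AVG() is an aggregate; it can't sit directly in WHERE

Fix: Use a subquery for AVG and a HAVING MIN(...) filter so the condition holds for every row in the group

Corrected query:
SELECT location FROM sensors GROUP BY location HAVING MIN(reading) > (SELECT AVG(reading) FROM sensors)

Result:
(no rows)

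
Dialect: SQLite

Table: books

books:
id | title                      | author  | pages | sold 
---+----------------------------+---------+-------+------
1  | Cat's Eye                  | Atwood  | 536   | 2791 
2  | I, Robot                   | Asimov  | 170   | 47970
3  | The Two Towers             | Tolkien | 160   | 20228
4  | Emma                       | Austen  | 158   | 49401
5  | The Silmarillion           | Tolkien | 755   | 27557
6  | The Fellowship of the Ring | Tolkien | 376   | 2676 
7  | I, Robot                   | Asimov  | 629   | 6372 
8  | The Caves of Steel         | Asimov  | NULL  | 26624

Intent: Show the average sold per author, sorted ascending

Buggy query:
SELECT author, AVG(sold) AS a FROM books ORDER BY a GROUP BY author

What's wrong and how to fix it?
Bug: ORDER BY appears before GROUP BY; SQL clause order requires GROUP BY first

Fix: Move ORDER BY to the end, after GROUP BY

Corrected query:
SELECT author, AVG(sold) AS a FROM books GROUP BY author ORDER BY a

Result:
author  | a           
--------+-------------
Atwood  | 2791        
Tolkien | 16820.333333
Asimov  | 26988.666667
Austen  | 49401       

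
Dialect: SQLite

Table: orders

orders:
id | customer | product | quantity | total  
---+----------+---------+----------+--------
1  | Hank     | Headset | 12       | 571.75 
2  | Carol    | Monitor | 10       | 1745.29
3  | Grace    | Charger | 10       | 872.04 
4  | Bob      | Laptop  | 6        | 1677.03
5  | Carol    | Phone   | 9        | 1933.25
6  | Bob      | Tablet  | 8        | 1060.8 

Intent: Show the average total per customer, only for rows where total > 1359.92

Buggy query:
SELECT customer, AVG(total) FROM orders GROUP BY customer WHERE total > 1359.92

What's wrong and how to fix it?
Bug: Row-level WHERE must come before GROUP BY in the clause order

Fix: Place WHERE between FROM and GROUP BY

Corrected query:
SELECT customer, AVG(total) FROM orders WHERE total > 1359.92 GROUP BY customer

Result:
customer | AVG(total)
---------+-----------
Bob      | 1677.03   
Carol    | 1839.27   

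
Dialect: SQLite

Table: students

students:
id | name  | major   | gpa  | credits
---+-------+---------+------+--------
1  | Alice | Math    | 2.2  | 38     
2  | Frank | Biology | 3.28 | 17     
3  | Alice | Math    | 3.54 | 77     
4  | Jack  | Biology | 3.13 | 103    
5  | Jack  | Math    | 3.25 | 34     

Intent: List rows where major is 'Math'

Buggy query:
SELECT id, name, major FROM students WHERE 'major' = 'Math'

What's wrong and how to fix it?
Bug: Single quotes denote string literals in SQL; the column name is being compared as a constant string

Fix: Remove the quotes around the column name (or use double quotes for an identifier)

Corrected query:
SELECT id, name, major FROM students WHERE major = 'Math'

Result:
id | name  | major
---+-------+------
1  | Alice | Math 
3  | Alice | Math 
5  | Jack  | Math 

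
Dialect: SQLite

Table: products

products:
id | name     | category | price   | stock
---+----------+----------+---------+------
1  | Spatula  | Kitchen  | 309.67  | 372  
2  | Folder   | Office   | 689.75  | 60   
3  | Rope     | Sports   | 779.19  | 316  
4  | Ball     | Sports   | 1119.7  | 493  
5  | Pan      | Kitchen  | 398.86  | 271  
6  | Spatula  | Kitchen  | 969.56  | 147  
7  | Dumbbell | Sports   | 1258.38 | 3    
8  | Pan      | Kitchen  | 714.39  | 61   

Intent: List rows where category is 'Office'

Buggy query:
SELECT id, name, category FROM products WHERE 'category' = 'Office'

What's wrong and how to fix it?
Bug: Single quotes denote string literals in SQL; the column name is being compared as a constant string

Fix: Remove the quotes around the column name (or use double quotes for an identifier)

Corrected query:
SELECT id, name, category FROM products WHERE category = 'Office'

Result:
id | name   | category
---+--------+---------
2  | Folder | Office  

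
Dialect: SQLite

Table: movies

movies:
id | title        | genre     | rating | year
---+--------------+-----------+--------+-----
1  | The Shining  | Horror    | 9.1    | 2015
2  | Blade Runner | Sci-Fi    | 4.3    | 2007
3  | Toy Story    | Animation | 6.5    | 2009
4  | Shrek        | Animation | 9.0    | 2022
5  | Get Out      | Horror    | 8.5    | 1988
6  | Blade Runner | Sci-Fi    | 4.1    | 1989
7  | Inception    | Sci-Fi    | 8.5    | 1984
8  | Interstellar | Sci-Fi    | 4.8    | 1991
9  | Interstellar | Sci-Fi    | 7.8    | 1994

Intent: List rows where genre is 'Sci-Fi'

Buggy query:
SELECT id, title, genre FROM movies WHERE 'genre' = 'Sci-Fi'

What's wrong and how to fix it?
Bug: Single quotes denote string literals in SQL; the column name is being compared as a constant string

Fix: Reference the column as genre without single quotes

Corrected query:
SELECT id, title, genre FROM movies WHERE genre = 'Sci-Fi'

Result:
id | title        | genre 
---+--------------+-------
2  | Blade Runner | Sci-Fi
6  | Blade Runner | Sci-Fi
7  | Inception    | Sci-Fi
8  | Interstellar | Sci-Fi
9  | Interstellar | Sci-Fi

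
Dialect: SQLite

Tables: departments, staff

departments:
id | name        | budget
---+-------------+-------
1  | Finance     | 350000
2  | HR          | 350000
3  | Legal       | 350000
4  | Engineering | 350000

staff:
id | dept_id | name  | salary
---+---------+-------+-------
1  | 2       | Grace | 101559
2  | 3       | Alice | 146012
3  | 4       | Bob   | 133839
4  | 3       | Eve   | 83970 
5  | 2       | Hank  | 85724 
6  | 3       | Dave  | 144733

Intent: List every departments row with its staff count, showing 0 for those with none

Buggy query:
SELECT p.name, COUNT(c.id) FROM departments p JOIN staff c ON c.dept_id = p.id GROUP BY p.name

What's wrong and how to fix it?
Bug: INNER JOIN drops departments rows that have no matching staff rows

Fix: Switch to LEFT JOIN to retain unmatched parent rows

Corrected query:
SELECT p.name, COUNT(c.id) FROM departments p LEFT JOIN staff c ON c.dept_id = p.id GROUP BY p.name

Result:
name        | COUNT(c.id)
------------+------------
Engineering | 1          
Finance     | 0          
HR          | 2          
Legal       | 3          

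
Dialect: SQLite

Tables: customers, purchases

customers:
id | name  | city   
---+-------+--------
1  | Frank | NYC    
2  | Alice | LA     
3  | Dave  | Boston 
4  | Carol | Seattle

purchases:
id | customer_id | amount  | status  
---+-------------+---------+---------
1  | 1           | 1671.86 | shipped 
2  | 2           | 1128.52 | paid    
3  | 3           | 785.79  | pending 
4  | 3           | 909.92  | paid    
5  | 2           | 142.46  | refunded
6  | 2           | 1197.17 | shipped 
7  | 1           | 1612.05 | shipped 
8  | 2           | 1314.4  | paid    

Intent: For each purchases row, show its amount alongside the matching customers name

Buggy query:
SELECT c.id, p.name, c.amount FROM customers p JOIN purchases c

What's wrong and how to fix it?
Bug: JOIN with no ON clause produces a cartesian product; every purchases row pairs with every customers row

Fix: Specify the join condition linking the foreign key to the parent id

Corrected query:
SELECT c.id, p.name, c.amount FROM customers p JOIN purchases c ON c.customer_id = p.id

Result:
id | name  | amount 
---+-------+--------
1  | Frank | 1671.86
2  | Alice | 1128.52
3  | Dave  | 785.79 
4  | Dave  | 909.92 
5  | Alice | 142.46 
6  | Alice | 1197.17
7  | Frank | 1612.05
8  | Alice | 1314.4 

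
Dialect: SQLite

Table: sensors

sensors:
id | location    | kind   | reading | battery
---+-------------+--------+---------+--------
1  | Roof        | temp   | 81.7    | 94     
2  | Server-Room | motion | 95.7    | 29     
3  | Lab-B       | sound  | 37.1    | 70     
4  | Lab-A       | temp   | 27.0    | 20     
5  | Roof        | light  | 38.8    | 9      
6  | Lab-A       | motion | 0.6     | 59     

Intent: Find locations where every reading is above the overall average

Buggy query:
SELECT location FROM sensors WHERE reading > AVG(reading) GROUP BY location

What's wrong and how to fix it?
Bug: WHERE evaluates per row before aggregation, so AVG() is unavailable

Fix: Compute the overall average in a scalar subquery and compare each group's MIN against it in HAVING

Corrected query:
SELECT location FROM sensors GROUP BY location HAVING MIN(reading) > (SELECT AVG(reading) FROM sensors)

Result:
location   
-----------
Server-Room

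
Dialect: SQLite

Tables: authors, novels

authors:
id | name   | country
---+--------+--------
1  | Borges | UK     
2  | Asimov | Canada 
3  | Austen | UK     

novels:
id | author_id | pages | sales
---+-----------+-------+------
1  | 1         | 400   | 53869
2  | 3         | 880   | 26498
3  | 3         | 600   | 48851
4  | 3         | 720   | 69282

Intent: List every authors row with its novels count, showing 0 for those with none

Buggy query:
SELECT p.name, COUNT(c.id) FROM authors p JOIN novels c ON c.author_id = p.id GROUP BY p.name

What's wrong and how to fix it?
Bug: INNER JOIN drops authors rows that have no matching novels rows

Fix: Use LEFT JOIN so parents without children still appear (COUNT(c.id) gives 0)

Corrected query:
SELECT p.name, COUNT(c.id) FROM authors p LEFT JOIN novels c ON c.author_id = p.id GROUP BY p.name

Result:
name   | COUNT(c.id)
-------+------------
Asimov | 0          
Austen | 3          
Borges | 1          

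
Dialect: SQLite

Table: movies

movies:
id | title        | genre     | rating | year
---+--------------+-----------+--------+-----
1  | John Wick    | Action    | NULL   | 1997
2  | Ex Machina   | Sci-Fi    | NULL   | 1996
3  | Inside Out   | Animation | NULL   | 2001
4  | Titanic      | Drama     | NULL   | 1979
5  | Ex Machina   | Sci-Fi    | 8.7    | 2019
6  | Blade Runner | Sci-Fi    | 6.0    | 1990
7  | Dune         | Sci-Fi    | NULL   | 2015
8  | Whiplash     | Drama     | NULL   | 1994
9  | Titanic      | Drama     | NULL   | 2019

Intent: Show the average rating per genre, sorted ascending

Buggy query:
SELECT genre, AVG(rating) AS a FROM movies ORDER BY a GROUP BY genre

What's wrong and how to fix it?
Bug: ORDER BY appears before GROUP BY; SQL clause order requires GROUP BY first

Fix: Reorder: SELECT … FROM … GROUP BY … ORDER BY …

Corrected query:
SELECT genre, AVG(rating) AS a FROM movies GROUP BY genre ORDER BY a

Result:
genre     | a   
----------+-----
Action    | NULL
Animation | NULL
Drama     | NULL
Sci-Fi    | 7.35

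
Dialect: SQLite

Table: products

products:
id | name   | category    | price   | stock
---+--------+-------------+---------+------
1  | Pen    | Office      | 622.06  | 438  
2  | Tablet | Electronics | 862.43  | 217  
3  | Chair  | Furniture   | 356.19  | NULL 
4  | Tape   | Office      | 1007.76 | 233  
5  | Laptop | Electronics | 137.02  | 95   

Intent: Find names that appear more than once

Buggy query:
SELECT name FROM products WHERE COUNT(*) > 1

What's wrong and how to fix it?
Bug: COUNT(*) is an aggregate and cannot be used in WHERE

Fix: Group first, then use HAVING for the count condition

Corrected query:
SELECT name FROM products GROUP BY name HAVING COUNT(*) > 1

Result:
(no rows)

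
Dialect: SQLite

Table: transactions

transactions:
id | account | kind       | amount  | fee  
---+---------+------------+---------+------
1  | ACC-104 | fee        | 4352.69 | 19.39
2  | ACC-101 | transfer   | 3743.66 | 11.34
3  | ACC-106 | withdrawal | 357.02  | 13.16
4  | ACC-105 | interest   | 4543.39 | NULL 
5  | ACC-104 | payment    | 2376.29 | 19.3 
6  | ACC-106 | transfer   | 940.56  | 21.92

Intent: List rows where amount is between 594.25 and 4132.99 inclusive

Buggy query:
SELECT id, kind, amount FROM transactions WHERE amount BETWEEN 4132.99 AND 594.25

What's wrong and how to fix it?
Bug: The bounds are reversed; BETWEEN a AND b requires a <= b to match anything

Fix: Swap the bounds so the smaller value comes first

Corrected query:
SELECT id, kind, amount FROM transactions WHERE amount BETWEEN 594.25 AND 4132.99

Result:
id | kind     | amount 
---+----------+--------
2  | transfer | 3743.66
5  | payment  | 2376.29
6  | transfer | 940.56 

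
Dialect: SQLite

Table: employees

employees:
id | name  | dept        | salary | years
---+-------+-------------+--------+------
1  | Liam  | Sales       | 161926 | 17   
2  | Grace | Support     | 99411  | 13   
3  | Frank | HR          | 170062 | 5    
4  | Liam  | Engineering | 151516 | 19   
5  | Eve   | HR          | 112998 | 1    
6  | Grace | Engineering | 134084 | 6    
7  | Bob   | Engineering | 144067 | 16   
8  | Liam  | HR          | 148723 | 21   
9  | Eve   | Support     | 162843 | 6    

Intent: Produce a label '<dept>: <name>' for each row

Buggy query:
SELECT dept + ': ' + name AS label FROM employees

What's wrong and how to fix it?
Bug: SQLite uses || for string concatenation; + coerces text to numbers (yielding 0)

Fix: Use the || operator for string concatenation

Corrected query:
SELECT dept || ': ' || name AS label FROM employees

Result:
label             
------------------
Sales: Liam       
Support: Grace    
HR: Frank         
Engineering: Liam 
HR: Eve           
Engineering: Grace
Engineering: Bob  
HR: Liam          
Support: Eve      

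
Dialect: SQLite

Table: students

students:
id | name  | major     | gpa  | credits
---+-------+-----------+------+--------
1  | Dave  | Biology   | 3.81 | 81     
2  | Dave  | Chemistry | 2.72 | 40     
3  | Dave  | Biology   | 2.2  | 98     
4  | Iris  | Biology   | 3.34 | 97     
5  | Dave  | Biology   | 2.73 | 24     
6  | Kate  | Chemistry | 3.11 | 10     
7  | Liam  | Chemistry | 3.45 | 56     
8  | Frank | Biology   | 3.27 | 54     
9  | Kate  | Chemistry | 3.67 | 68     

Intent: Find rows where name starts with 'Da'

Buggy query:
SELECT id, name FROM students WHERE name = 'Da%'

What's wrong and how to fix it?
Bug: '=' compares the literal string including the % character; pattern matching needs LIKE

Fix: Replace '=' with LIKE so 'Da%' is treated as a pattern

Corrected query:
SELECT id, name FROM students WHERE name LIKE 'Da%'

Result:
id | name
---+-----
1  | Dave
2  | Dave
3  | Dave
5  | Dave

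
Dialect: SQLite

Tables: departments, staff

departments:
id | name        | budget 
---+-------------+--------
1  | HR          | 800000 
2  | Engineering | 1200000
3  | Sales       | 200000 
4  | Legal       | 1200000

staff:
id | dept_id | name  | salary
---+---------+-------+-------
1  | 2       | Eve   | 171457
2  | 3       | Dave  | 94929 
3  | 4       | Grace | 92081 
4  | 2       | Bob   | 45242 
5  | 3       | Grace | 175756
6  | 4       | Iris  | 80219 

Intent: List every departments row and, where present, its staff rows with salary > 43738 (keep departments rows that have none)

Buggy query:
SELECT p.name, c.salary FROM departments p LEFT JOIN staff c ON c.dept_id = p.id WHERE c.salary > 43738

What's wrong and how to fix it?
Bug: Filtering c.salary in WHERE discards the NULL rows produced by LEFT JOIN, turning it into an inner join

Fix: Move the right-table condition into the ON clause so unmatched parents are kept

Corrected query:
SELECT p.name, c.salary FROM departments p LEFT JOIN staff c ON c.dept_id = p.id AND c.salary > 43738

Result:
name        | salary
------------+-------
HR          | NULL  
Engineering | 45242 
Engineering | 171457
Sales       | 94929 
Sales       | 175756
Legal       | 80219 
Legal       | 92081 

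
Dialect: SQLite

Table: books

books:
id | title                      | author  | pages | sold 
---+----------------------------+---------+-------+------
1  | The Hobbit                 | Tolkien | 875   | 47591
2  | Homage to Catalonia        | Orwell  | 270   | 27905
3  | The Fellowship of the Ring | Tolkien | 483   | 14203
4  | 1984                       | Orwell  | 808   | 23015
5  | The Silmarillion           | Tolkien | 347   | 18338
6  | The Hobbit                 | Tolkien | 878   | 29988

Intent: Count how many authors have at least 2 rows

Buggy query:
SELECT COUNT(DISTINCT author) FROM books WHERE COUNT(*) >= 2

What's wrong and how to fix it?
Bug: WHERE filters individual rows, not groups, so a group-level COUNT is invalid there

Fix: Use a subquery that GROUPs and filters with HAVING, then count its rows

Corrected query:
SELECT COUNT(*) FROM (SELECT author FROM books GROUP BY author HAVING COUNT(*) >= 2)

Result:
COUNT(*)
--------
2       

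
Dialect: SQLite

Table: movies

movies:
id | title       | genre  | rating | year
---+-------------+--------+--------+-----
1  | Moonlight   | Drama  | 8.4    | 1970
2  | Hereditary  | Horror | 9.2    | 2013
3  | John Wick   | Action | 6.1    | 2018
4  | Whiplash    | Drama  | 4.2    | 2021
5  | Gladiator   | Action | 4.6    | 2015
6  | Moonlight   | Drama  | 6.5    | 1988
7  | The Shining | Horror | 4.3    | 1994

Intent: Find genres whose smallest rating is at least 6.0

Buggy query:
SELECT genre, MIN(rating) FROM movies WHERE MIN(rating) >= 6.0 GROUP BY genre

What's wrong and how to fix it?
Bug: Aggregates like MIN are computed per group after WHERE runs

Fix: Use HAVING for the per-group MIN condition

Corrected query:
SELECT genre, MIN(rating) FROM movies GROUP BY genre HAVING MIN(rating) >= 6.0

Result:
(no rows)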